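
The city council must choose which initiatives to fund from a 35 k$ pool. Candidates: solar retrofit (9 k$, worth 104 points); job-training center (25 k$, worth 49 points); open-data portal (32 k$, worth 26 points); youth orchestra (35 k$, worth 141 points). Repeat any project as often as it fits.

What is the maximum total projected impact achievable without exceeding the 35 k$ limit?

312

Best packing: 3×solar retrofit — 27 k$, 312 total.
Nothing else within 35 k$ beats 312.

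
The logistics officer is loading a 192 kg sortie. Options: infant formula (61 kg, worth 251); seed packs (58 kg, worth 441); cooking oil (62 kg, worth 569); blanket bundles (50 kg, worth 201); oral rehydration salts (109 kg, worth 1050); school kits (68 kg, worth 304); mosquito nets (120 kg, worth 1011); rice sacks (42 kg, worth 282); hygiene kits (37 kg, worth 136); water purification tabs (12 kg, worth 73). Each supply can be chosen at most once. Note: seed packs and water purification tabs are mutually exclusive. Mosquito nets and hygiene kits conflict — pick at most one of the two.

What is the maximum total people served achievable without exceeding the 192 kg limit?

Taking cooking oil + oral rehydration salts + water purification tabs: 183 kg used, 1692 in people served.
An exhaustive check of the 1024 subsets confirms 1692.

1692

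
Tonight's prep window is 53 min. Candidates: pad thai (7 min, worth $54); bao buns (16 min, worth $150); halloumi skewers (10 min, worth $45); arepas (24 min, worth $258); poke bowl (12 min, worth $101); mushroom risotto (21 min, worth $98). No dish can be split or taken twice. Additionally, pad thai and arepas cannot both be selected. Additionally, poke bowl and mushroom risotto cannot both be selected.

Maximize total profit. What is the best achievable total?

509

Taking bao buns + arepas + poke bowl: 52 min used, 509 in profit.
Next best is bao buns + halloumi skewers + arepas at 453 (50 min) — short by 56.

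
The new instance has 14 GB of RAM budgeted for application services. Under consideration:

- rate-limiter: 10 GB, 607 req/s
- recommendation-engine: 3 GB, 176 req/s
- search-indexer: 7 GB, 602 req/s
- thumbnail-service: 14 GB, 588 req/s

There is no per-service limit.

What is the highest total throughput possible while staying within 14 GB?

Density check — search-indexer 86.00, rate-limiter 60.70, recommendation-engine 58.67 are the best per GB.
The ratio ordering already packs tightly: 2×search-indexer, 14 GB, 1204.
That's the maximum — no swap from here does better than 1204.

1204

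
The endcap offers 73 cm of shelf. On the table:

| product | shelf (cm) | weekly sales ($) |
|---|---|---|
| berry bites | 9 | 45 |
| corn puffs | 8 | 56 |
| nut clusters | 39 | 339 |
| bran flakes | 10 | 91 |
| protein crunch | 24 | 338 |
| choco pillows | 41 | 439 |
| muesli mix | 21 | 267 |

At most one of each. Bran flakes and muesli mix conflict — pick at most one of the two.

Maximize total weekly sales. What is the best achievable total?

833

Best packing: corn puffs + protein crunch + choco pillows — 73 cm, 833 total.
No other feasible combination exceeds 833.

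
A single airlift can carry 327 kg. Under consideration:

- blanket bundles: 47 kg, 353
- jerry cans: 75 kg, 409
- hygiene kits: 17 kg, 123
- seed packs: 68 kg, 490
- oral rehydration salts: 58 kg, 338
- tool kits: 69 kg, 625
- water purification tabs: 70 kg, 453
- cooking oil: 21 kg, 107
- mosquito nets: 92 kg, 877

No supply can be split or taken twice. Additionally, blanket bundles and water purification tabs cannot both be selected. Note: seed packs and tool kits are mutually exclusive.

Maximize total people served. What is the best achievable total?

2523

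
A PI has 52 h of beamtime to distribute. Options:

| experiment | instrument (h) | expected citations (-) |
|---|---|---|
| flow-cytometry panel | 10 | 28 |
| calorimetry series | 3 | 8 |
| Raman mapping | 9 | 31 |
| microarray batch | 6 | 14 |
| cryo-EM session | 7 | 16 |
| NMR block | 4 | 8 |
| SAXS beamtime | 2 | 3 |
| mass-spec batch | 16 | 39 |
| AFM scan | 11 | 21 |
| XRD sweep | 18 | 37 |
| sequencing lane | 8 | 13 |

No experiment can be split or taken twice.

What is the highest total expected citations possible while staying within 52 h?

136

The ratio ordering already packs tightly: flow-cytometry panel + calorimetry series + Raman mapping + microarray batch + cryo-EM session + mass-spec batch, 51 h, 136.
Every other selection either busts 52 h or fails to beat 136.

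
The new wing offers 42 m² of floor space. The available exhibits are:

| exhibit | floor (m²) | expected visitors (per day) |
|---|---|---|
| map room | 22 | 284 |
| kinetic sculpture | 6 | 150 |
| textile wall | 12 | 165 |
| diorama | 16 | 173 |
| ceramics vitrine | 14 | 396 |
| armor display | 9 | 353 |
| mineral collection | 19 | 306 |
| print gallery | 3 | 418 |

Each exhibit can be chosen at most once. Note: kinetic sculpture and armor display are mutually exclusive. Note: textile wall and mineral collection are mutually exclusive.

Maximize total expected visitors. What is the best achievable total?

1340

Taking diorama + ceramics vitrine + armor display + print gallery: 42 m² used, 1340 in expected visitors.
The closest alternative, textile wall + ceramics vitrine + armor display + print gallery, reaches only 1332.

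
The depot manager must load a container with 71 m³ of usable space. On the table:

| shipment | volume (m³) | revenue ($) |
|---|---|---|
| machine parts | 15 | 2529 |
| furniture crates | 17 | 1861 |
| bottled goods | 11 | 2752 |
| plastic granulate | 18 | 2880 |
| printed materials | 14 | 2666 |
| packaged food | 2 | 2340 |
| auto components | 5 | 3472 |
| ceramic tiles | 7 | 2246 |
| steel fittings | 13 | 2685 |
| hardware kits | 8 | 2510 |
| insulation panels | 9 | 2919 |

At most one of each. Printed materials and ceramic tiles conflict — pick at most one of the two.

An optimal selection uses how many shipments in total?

Best achievable revenue is 21453.
machine parts + bottled goods + packaged food + auto components + ceramic tiles + steel fittings + hardware kits + insulation panels hits 21453 at 70 m³.
Every optimal selection uses 8 shipments.

8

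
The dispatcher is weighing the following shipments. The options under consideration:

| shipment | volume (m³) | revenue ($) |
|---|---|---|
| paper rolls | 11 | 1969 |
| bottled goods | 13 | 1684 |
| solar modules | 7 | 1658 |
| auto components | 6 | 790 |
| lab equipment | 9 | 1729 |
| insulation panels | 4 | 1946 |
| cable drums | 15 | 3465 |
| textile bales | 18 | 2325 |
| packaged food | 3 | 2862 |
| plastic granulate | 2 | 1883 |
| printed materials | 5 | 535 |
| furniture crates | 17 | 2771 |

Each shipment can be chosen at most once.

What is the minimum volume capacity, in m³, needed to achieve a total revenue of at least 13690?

Look for the lowest-volume combination reaching 13690.
paper rolls + solar modules + insulation panels + cable drums + packaged food + plastic granulate reaches 13783 using 42 m³.
No combination under 42 m³ hits 13690.

42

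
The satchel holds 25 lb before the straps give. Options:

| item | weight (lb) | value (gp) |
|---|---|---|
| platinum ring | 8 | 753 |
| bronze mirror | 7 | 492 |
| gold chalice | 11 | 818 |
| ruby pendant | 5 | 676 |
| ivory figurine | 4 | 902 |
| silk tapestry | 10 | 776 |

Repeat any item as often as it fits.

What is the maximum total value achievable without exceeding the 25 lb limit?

5412

6×ivory figurine uses 24 of the 25 lb and totals 5412.
No other feasible combination exceeds 5412.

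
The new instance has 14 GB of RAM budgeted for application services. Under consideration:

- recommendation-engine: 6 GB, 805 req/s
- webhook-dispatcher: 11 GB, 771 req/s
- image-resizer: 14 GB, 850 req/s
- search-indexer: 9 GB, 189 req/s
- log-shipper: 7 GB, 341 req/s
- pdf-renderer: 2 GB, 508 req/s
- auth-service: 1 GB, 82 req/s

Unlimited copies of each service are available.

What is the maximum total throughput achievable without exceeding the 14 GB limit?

Density check — pdf-renderer 254.00, recommendation-engine 134.17, auth-service 82.00 are the best per GB.
Best packing: 7×pdf-renderer — 14 GB, 3556 total.
Every other selection either busts 14 GB or fails to beat 3556.

3556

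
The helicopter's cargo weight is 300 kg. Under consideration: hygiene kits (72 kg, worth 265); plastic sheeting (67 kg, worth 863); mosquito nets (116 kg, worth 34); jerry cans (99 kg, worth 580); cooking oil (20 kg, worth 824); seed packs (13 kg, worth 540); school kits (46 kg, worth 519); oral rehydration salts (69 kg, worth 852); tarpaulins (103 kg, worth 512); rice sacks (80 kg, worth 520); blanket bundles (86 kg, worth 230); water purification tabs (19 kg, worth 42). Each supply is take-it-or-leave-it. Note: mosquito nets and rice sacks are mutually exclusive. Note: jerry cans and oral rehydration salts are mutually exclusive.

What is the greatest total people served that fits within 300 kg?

4118

Ranking by ratio (people served/kg): seed packs 41.54, cooking oil 41.20, plastic sheeting 12.88.
Plastic sheeting + cooking oil + seed packs + school kits + oral rehydration salts + rice sacks uses 295 of the 300 kg and totals 4118.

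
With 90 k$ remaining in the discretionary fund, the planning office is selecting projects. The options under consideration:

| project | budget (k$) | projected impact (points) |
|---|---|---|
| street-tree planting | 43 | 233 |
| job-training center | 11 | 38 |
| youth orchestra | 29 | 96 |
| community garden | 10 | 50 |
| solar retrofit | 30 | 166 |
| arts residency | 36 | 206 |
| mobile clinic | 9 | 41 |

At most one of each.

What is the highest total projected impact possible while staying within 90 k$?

489

The ratio heuristic lands on community garden + solar retrofit + arts residency + mobile clinic (463) but leaves 5 k$ idle.
Replace solar retrofit and mobile clinic with street-tree planting: the trade gains 26 net, giving 489 at 89 k$.
Every other selection either busts 90 k$ or fails to beat 489.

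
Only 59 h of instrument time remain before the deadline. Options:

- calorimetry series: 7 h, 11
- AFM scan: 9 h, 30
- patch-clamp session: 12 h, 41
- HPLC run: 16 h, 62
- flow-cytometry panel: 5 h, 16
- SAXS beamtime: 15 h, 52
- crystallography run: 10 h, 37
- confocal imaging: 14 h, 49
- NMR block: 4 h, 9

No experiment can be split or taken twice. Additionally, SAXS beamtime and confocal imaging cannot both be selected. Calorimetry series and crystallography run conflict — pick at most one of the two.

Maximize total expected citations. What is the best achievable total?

208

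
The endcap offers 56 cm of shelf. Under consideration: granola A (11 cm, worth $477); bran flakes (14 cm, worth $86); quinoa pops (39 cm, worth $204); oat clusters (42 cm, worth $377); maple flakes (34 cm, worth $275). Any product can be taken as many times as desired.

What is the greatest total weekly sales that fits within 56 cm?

2385

5×granola A uses 55 of the 56 cm and totals 2385.
Every other selection either busts 56 cm or fails to beat 2385.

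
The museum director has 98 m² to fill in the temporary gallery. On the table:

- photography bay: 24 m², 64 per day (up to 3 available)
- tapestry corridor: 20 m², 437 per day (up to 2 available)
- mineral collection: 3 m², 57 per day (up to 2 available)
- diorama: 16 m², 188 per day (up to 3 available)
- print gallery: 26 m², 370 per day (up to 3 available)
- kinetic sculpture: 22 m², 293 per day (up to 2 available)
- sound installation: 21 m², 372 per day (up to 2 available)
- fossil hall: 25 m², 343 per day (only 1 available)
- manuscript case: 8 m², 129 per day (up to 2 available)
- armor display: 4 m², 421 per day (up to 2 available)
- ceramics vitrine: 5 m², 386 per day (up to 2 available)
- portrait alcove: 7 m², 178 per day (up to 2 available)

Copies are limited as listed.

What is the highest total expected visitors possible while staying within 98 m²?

3273

Density check — armor display 105.25, ceramics vitrine 77.20, portrait alcove 25.43 are the best per m².
Taking the top-ratio exhibits first gives 2×tapestry corridor + 2×mineral collection + 2×manuscript case + 2×armor display + 2×ceramics vitrine + 2×portrait alcove for 3216 (94 m²).
Dropping mineral collection and 2×manuscript case frees 19 m²; slotting in sound installation (21 m²) lifts the total to 3273 at 96 m².
No other feasible combination exceeds 3273.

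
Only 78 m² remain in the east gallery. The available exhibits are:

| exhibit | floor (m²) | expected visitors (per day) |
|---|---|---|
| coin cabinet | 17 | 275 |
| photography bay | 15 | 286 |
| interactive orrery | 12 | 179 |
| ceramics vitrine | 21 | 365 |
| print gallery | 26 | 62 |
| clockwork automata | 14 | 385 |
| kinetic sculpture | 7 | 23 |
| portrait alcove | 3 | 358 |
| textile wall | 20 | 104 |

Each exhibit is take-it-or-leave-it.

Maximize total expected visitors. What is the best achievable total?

The ratio ordering already packs tightly: coin cabinet + photography bay + ceramics vitrine + clockwork automata + kinetic sculpture + portrait alcove, 77 m², 1692.
Every other selection either busts 78 m² or fails to beat 1692.

1692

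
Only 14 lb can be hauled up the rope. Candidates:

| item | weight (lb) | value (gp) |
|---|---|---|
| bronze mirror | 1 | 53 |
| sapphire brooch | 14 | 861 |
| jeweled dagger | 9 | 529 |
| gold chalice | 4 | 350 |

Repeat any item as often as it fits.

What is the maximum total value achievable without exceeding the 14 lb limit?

1156

2×bronze mirror + 3×gold chalice uses 14 of the 14 lb and totals 1156.
Nothing else within 14 lb beats 1156.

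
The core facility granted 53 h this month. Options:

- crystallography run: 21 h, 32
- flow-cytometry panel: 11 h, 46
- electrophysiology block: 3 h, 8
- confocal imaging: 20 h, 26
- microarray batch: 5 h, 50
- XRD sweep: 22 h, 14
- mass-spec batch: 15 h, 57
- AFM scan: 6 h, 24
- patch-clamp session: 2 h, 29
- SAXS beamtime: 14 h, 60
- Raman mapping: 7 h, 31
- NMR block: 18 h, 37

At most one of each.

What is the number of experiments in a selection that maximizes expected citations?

Optimal total is 266.
flow-cytometry panel + microarray batch + mass-spec batch + AFM scan + patch-clamp session + SAXS beamtime hits 266 at 53 h.
All optima have 6 experiments.

6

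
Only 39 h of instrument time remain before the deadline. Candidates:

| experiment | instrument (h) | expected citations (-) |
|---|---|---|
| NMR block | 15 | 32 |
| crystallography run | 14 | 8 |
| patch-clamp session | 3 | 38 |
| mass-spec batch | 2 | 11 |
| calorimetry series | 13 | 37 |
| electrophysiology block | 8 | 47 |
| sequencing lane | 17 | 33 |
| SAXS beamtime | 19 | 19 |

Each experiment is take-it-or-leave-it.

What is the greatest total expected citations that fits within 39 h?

154

Filling by ratio: patch-clamp session + mass-spec batch + calorimetry series + electrophysiology block for 133, with 13 h left unused.
Dropping mass-spec batch frees 2 h; slotting in NMR block (15 h) lifts the total to 154 at 39 h.
An exhaustive check of the 256 subsets confirms 154.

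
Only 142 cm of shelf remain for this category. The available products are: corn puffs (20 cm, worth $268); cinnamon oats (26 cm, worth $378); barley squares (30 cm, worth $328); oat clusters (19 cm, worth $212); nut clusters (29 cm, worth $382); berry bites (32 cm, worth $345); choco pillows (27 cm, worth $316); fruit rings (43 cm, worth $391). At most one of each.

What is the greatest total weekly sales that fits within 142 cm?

1701

A density-first pass picks corn puffs + cinnamon oats + oat clusters + nut clusters + choco pillows — 1556 at 121 cm.
Dropping oat clusters and choco pillows frees 46 cm; slotting in barley squares + berry bites (62 cm) lifts the total to 1701 at 137 cm.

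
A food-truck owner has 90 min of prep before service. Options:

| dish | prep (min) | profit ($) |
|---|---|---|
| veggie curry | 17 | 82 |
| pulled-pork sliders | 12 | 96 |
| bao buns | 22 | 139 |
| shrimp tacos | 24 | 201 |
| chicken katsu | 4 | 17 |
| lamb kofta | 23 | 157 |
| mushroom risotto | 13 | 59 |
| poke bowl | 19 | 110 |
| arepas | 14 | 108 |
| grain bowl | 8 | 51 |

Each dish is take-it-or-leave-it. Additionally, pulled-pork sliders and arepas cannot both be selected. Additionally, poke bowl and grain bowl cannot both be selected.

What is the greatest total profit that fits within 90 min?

Pulled-pork sliders + bao buns + shrimp tacos + lamb kofta + grain bowl uses 89 of the 90 min and totals 644.
Next best is bao buns + shrimp tacos + chicken katsu + lamb kofta + arepas at 622 (87 min) — short by 22.

644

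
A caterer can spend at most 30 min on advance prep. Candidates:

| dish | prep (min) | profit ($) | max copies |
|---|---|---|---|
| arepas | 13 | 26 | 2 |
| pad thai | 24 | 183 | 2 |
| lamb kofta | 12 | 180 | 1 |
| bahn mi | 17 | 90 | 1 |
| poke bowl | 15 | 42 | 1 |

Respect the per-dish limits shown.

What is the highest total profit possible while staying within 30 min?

270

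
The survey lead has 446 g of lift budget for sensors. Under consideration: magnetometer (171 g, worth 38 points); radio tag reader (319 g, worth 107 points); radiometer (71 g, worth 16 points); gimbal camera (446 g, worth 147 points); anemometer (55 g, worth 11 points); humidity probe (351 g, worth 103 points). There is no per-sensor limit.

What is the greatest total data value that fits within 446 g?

147

Filling by ratio: radio tag reader + radiometer + anemometer for 134, with 1 g left unused.
The 445 g tied up in radio tag reader and radiometer and anemometer is better spent on gimbal camera — total rises to 147 (446 g).
No other feasible combination exceeds 147.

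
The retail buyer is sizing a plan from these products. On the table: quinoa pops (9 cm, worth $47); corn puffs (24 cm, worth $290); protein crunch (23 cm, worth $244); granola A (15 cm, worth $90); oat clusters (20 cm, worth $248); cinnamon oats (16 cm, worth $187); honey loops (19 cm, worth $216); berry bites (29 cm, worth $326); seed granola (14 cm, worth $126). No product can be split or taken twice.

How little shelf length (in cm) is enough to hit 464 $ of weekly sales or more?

39

Need the lightest bundle worth ≥ 464.
Taking oat clusters + honey loops gives 464 (≥ 464) for 39 cm.
Any bundle with less than 39 cm falls short of 464.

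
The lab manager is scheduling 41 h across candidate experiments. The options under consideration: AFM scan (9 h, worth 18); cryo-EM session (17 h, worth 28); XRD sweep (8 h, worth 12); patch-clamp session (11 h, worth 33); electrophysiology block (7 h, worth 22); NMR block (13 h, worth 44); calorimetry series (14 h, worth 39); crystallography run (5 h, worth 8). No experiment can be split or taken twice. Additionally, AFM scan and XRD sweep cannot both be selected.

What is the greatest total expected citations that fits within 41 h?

Taking AFM scan + patch-clamp session + electrophysiology block + NMR block: 40 h used, 117 in expected citations.
The spare 1 h is too small for any remaining experiment, and no feasible exchange beats 117.

117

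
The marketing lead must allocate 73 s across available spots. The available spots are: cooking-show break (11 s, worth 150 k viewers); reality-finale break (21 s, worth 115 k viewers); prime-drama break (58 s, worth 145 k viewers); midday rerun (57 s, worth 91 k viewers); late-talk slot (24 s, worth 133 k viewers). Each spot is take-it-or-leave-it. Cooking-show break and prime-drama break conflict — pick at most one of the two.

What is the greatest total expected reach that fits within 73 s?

398

By expected reach per s: cooking-show break 13.64, late-talk slot 5.54, reality-finale break 5.48, prime-drama break 2.50 lead.
Taking cooking-show break + reality-finale break + late-talk slot: 56 s used, 398 in expected reach.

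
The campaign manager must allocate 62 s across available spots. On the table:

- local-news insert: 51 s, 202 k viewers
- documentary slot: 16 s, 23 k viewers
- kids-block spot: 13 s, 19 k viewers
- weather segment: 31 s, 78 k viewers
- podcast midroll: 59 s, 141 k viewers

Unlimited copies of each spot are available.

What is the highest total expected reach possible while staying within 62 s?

202

By expected reach per s: local-news insert 3.96, weather segment 2.52, podcast midroll 2.39 lead.
Taking local-news insert: 51 s used, 202 in expected reach.
Every other selection either busts 62 s or fails to beat 202.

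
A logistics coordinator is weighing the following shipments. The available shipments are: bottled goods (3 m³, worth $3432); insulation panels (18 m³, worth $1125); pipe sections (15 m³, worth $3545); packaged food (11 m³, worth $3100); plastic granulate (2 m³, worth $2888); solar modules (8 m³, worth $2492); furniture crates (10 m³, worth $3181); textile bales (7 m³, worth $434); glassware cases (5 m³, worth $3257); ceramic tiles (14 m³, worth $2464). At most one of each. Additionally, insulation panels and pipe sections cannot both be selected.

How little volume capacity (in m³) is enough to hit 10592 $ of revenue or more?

18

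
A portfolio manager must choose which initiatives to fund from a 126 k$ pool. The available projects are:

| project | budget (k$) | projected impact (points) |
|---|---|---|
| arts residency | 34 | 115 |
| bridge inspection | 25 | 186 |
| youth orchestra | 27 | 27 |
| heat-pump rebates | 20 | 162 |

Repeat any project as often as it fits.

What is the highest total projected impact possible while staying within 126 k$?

996

By projected impact per k$: heat-pump rebates 8.10, bridge inspection 7.44, arts residency 3.38 lead.
A density-first pass picks 6×heat-pump rebates — 972 at 120 k$.
Replace heat-pump rebates with bridge inspection: the trade gains 24 net, giving 996 at 125 k$.
The spare 1 k$ is too small for any remaining project, and no exchange beats 996.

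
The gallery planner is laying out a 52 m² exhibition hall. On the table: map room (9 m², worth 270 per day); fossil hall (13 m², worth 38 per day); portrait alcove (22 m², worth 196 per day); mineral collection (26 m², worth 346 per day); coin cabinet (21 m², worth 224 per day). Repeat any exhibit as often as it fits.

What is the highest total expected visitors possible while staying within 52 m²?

1350

5×map room uses 45 of the 52 m² and totals 1350.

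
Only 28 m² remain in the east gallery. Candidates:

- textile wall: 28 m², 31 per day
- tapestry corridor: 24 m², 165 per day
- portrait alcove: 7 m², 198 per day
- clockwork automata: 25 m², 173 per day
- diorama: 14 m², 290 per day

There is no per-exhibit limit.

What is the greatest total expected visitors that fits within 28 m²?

792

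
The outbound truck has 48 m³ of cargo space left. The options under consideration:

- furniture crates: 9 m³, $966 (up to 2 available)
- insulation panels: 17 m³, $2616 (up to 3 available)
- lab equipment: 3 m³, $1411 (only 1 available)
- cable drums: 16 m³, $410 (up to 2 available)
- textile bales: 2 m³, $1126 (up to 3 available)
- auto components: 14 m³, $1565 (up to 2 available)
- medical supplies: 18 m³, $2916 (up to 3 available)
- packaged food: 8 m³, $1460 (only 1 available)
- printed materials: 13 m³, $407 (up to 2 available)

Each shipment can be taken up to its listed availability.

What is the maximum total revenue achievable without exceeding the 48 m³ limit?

10621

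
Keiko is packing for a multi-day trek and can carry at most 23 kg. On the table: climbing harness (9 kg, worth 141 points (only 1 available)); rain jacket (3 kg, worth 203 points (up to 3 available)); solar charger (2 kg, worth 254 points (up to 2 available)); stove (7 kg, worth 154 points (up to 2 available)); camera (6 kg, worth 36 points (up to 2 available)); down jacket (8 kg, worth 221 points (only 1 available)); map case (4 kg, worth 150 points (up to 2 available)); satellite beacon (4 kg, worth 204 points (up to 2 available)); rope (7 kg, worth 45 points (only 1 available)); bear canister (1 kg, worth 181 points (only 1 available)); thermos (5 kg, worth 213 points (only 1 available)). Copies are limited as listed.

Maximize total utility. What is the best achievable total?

By utility per kg: bear canister 181.00, solar charger 127.00, rain jacket 67.67 lead.
Taking the top-ratio items first gives 3×rain jacket + 2×solar charger + 2×satellite beacon + bear canister for 1706 (22 kg).
The 4 kg tied up in satellite beacon is better spent on thermos — total rises to 1715 (23 kg).

1715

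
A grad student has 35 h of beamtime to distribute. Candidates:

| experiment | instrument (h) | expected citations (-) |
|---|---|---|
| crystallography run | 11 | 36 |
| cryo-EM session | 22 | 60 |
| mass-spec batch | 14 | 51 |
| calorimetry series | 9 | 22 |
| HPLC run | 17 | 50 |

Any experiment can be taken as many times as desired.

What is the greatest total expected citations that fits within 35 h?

109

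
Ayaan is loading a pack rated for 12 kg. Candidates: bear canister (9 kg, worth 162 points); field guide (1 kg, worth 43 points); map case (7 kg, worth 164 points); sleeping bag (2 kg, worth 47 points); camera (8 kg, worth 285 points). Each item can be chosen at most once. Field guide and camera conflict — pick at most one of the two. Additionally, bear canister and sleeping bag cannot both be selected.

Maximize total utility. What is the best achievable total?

332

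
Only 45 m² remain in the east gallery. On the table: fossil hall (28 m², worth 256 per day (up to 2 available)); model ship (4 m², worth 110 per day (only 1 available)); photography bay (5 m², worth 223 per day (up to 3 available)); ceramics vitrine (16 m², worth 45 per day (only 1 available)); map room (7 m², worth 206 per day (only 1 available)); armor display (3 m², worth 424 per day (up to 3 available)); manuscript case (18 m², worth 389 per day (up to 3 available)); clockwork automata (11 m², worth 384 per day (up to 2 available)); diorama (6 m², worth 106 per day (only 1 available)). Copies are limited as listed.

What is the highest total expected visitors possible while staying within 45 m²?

2596

Greedy by ratio would take 3×photography bay + map room + 3×armor display + clockwork automata: 42 m² used, total 2531.
The 12 m² tied up in photography bay and map room is better spent on model ship + clockwork automata — total rises to 2596 (45 m²).
That's the maximum — no swap from here does better than 2596.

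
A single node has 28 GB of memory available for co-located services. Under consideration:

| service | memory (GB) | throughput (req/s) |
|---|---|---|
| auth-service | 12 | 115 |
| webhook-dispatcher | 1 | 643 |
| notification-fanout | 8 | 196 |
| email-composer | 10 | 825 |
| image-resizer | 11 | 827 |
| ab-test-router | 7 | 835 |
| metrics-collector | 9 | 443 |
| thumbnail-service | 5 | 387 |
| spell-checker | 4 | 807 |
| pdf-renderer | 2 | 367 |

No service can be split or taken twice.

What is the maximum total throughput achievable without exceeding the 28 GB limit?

Greedy by ratio would take webhook-dispatcher + email-composer + ab-test-router + spell-checker + pdf-renderer: 24 GB used, total 3477.
Dropping email-composer and pdf-renderer frees 12 GB; slotting in image-resizer + thumbnail-service (16 GB) lifts the total to 3499 at 28 GB.
Runner-up webhook-dispatcher + email-composer + ab-test-router + thumbnail-service + spell-checker tops out at 3497.

3499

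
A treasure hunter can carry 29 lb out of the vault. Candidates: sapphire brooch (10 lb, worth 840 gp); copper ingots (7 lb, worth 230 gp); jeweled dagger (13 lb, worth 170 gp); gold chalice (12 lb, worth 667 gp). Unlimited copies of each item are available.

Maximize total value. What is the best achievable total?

By value per lb: sapphire brooch 84.00, gold chalice 55.58, copper ingots 32.86, jeweled dagger 13.08 lead.
Taking 2×sapphire brooch + copper ingots: 27 lb used, 1910 in value.

1910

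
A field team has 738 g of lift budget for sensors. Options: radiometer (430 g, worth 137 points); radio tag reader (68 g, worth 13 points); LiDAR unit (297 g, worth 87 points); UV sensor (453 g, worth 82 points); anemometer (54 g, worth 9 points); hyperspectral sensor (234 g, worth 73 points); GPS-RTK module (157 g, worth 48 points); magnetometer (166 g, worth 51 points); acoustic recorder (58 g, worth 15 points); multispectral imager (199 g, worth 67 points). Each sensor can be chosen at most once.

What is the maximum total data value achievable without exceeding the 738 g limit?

227

By data value per g: multispectral imager 0.34, radiometer 0.32, hyperspectral sensor 0.31, magnetometer 0.31 lead.
A density-first pass picks radiometer + acoustic recorder + multispectral imager — 219 at 687 g.
Replace radiometer and acoustic recorder with LiDAR unit + hyperspectral sensor: the trade gains 8 net, giving 227 at 730 g.
Next best is radiometer + hyperspectral sensor + acoustic recorder at 225 (722 g) — short by 2.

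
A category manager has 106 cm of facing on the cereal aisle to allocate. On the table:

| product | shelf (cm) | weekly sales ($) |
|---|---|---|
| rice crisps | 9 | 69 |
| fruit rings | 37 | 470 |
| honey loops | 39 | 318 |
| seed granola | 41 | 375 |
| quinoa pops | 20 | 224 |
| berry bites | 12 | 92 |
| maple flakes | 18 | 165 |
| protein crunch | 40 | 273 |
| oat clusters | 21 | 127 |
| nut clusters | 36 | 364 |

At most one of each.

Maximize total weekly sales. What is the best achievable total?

1150

A density-first pass picks rice crisps + fruit rings + quinoa pops + nut clusters — 1127 at 102 cm.
Dropping rice crisps frees 9 cm; slotting in berry bites (12 cm) lifts the total to 1150 at 105 cm.
Runner-up rice crisps + fruit rings + quinoa pops + nut clusters tops out at 1127.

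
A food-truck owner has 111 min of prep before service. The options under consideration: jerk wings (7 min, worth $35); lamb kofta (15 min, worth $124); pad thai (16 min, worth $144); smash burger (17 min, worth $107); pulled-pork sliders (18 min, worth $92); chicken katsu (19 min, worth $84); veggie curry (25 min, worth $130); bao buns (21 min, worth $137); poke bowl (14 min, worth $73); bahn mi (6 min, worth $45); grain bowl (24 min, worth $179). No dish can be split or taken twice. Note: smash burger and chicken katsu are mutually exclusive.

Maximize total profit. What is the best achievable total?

Density check — pad thai 9.00, lamb kofta 8.27, bahn mi 7.50, grain bowl 7.46 are the best per min.
Taking the top-ratio dishes first gives jerk wings + lamb kofta + pad thai + smash burger + bao buns + bahn mi + grain bowl for 771 (106 min).
The 13 min tied up in jerk wings and bahn mi is better spent on pulled-pork sliders — total rises to 783 (111 min).
The closest alternative, jerk wings + lamb kofta + pad thai + smash burger + bao buns + bahn mi + grain bowl, reaches only 771.

783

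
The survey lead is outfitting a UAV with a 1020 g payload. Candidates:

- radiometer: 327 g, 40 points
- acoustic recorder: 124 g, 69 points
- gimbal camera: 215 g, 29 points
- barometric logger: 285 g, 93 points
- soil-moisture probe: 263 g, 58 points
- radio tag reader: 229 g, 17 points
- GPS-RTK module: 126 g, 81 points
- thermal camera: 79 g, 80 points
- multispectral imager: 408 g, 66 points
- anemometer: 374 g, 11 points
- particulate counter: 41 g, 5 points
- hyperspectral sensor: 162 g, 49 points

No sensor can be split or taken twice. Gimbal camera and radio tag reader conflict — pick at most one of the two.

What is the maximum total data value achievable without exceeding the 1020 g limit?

401

The ratio ordering already packs tightly: acoustic recorder + gimbal camera + barometric logger + GPS-RTK module + thermal camera + hyperspectral sensor, 991 g, 401.
Runner-up acoustic recorder + barometric logger + radio tag reader + GPS-RTK module + thermal camera + hyperspectral sensor tops out at 389.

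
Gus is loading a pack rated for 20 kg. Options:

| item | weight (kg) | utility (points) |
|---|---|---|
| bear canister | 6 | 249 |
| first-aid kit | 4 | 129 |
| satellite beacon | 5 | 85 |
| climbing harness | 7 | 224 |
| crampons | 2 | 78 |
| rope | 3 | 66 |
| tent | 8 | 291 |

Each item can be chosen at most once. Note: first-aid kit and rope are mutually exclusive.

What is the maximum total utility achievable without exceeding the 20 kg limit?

By utility per kg: bear canister 41.50, crampons 39.00, tent 36.38 lead.
Taking bear canister + first-aid kit + crampons + tent: 20 kg used, 747 in utility.

747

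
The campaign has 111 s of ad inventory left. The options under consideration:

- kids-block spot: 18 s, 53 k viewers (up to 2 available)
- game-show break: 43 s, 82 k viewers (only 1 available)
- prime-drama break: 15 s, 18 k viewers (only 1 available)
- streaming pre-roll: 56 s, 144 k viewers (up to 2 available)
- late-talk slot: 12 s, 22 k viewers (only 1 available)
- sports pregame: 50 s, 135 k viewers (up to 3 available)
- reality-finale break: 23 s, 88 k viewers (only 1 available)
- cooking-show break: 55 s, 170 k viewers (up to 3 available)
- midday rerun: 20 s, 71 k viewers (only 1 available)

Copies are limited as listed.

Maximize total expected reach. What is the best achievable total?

351

Density check — reality-finale break 3.83, midday rerun 3.55, cooking-show break 3.09 are the best per s.
Best packing: late-talk slot + reality-finale break + cooking-show break + midday rerun — 110 s, 351 total.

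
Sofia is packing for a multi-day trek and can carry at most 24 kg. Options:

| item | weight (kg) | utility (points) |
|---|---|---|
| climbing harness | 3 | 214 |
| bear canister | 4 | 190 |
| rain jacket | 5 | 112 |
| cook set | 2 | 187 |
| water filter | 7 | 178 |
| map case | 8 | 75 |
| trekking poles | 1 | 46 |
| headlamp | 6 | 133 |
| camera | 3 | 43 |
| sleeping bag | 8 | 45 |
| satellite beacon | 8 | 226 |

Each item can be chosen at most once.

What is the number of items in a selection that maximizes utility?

The maximum utility within 24 kg is 996.
climbing harness + bear canister + cook set + trekking poles + headlamp + satellite beacon hits 996 at 24 kg.
Any selection reaching 996 contains exactly 6 items.

6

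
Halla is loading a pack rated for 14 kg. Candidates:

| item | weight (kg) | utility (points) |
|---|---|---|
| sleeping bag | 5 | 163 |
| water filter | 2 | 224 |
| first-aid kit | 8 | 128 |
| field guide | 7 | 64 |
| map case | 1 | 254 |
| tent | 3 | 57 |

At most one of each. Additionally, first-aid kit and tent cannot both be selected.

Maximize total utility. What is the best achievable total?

698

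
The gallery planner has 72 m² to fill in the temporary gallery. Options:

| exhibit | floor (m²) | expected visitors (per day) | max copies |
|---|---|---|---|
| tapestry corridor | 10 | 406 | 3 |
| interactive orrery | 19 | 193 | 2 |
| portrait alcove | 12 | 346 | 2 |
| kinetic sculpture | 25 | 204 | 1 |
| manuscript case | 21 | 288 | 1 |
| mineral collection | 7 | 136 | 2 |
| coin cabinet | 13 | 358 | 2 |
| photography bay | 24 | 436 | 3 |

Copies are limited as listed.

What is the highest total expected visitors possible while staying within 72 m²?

2280

Greedy by ratio would take 3×tapestry corridor + 2×portrait alcove + coin cabinet: 67 m² used, total 2268.
The 12 m² tied up in portrait alcove is better spent on coin cabinet — total rises to 2280 (68 m²).
Every other selection either busts 72 m² or exceeds an availability limit or fails to beat 2280.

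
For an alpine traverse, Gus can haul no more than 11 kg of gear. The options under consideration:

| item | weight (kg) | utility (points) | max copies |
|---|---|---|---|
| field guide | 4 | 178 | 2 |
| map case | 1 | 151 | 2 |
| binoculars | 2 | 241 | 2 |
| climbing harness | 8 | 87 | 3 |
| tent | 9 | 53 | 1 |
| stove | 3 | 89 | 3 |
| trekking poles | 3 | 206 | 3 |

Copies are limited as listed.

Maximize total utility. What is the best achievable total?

A density-first pass picks 2×map case + 2×binoculars + trekking poles — 990 at 9 kg.
The 1 kg tied up in map case is better spent on trekking poles — total rises to 1045 (11 kg).

1045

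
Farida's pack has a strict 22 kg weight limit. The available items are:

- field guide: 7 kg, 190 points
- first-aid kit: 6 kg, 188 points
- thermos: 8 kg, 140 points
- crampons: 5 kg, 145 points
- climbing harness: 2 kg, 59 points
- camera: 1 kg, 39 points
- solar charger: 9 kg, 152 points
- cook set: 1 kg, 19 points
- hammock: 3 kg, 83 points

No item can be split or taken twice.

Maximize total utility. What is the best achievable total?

645

Ranking by ratio (utility/kg): camera 39.00, first-aid kit 31.33, climbing harness 29.50, crampons 29.00.
A density-first pass picks first-aid kit + crampons + climbing harness + camera + cook set + hammock — 533 at 18 kg.
Dropping climbing harness and cook set frees 3 kg; slotting in field guide (7 kg) lifts the total to 645 at 22 kg.
The closest alternative, field guide + first-aid kit + crampons + climbing harness + camera + cook set, reaches only 640.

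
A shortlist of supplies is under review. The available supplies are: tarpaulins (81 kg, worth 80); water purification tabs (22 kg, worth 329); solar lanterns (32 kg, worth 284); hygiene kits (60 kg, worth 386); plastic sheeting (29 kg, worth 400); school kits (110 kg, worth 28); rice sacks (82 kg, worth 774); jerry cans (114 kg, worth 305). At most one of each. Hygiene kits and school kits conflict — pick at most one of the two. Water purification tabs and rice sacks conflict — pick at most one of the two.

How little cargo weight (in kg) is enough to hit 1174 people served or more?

111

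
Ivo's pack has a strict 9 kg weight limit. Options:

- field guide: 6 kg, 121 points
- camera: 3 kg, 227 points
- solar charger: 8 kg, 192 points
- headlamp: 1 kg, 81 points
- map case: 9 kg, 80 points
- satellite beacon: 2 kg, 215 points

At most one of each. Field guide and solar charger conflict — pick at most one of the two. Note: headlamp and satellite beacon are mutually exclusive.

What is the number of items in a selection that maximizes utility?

2

The maximum utility within 9 kg is 442.
One optimal bundle: camera + satellite beacon (5 kg).
All optima have 2 items.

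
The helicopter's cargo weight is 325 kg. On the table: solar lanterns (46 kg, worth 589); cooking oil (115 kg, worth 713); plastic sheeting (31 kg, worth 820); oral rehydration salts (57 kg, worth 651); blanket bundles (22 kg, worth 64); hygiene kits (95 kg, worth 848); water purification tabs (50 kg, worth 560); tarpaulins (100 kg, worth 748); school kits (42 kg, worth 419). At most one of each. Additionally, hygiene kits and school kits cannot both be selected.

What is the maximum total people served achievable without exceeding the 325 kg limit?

3565

Ranking by ratio (people served/kg): plastic sheeting 26.45, solar lanterns 12.80, oral rehydration salts 11.42, water purification tabs 11.20.
Solar lanterns + plastic sheeting + hygiene kits + water purification tabs + tarpaulins uses 322 of the 325 kg and totals 3565.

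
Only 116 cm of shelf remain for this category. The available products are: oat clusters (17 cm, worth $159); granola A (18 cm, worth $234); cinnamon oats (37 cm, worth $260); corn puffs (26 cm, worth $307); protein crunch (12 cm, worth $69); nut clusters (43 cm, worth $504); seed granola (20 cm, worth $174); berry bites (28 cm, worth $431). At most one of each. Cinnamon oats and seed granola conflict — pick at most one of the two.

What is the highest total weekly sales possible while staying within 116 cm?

Density check — berry bites 15.39, granola A 13.00, corn puffs 11.81 are the best per cm.
Taking granola A + corn puffs + nut clusters + berry bites: 115 cm used, 1476 in weekly sales.
The closest alternative, oat clusters + corn puffs + nut clusters + berry bites, reaches only 1401.

1476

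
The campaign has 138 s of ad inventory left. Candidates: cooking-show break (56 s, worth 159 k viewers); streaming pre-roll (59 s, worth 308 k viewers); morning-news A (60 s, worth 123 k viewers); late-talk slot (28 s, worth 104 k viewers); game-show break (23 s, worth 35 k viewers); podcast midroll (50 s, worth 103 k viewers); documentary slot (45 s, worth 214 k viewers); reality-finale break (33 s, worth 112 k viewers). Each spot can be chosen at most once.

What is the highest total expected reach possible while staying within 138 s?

634

A density-first pass picks streaming pre-roll + late-talk slot + documentary slot — 626 at 132 s.
Dropping late-talk slot frees 28 s; slotting in reality-finale break (33 s) lifts the total to 634 at 137 s.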